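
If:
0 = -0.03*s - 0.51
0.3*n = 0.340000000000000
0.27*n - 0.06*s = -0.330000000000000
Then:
No Solution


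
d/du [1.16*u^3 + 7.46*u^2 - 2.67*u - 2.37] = 3.48*u^2 + 14.92*u - 2.67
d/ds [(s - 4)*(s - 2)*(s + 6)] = 3*s^2 - 28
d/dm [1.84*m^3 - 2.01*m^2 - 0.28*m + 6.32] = 5.52*m^2 - 4.02*m - 0.28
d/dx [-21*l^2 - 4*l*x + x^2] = -4*l + 2*x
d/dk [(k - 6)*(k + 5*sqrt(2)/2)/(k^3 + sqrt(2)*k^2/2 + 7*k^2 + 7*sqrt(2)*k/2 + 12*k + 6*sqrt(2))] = (-(k - 6)*(2*k + 5*sqrt(2))*(6*k^2 + 2*sqrt(2)*k + 28*k + 7*sqrt(2) + 24) + (4*k - 12 + 5*sqrt(2))*(2*k^3 + sqrt(2)*k^2 + 14*k^2 + 7*sqrt(2)*k + 24*k + 12*sqrt(2)))/(2*k^3 + sqrt(2)*k^2 + 14*k^2 + 7*sqrt(2)*k + 24*k + 12*sqrt(2))^2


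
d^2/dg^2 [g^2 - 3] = 2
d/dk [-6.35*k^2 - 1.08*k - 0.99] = -12.7*k - 1.08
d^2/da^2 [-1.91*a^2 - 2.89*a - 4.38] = -3.82000000000000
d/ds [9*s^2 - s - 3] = 18*s - 1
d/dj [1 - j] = -1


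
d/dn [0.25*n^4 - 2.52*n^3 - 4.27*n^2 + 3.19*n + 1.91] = 1.0*n^3 - 7.56*n^2 - 8.54*n + 3.19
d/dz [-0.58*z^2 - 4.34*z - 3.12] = -1.16*z - 4.34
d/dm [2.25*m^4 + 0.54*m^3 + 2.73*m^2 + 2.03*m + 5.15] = 9.0*m^3 + 1.62*m^2 + 5.46*m + 2.03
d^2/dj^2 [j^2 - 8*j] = 2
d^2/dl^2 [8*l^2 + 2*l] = 16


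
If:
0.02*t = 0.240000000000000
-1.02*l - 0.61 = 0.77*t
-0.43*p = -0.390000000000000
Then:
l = -9.66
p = 0.91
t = 12.00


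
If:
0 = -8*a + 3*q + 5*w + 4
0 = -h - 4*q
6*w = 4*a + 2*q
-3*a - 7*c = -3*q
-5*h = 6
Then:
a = 81/70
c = -18/49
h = -6/5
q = 3/10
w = 61/70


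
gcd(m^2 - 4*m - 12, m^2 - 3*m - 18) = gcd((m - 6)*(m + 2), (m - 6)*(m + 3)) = m - 6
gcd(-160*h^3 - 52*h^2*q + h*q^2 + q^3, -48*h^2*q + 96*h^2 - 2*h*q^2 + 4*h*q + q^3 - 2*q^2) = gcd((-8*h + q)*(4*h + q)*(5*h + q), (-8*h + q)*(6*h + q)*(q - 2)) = -8*h + q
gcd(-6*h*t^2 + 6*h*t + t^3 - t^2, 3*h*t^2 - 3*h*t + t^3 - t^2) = t^2 - t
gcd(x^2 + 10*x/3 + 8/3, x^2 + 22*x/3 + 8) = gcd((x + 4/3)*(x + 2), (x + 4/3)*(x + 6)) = x + 4/3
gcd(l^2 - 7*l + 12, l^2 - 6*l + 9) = l - 3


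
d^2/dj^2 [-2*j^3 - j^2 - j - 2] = -12*j - 2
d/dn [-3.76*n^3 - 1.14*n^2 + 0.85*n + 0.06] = -11.28*n^2 - 2.28*n + 0.85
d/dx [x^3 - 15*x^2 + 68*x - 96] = 3*x^2 - 30*x + 68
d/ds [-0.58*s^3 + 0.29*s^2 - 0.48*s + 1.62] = -1.74*s^2 + 0.58*s - 0.48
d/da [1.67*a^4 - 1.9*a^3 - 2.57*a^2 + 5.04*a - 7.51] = 6.68*a^3 - 5.7*a^2 - 5.14*a + 5.04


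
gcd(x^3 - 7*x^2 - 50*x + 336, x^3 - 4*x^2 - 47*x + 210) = x^2 + x - 42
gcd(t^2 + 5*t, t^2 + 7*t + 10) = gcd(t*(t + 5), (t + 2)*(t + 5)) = t + 5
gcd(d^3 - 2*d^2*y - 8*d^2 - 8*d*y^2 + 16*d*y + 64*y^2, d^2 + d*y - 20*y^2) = -d + 4*y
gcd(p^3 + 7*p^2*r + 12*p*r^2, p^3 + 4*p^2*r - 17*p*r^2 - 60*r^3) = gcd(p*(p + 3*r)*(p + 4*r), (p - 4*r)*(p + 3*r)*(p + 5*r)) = p + 3*r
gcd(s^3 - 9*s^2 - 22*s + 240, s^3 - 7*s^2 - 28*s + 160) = s^2 - 3*s - 40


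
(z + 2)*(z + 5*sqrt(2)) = z^2 + 2*z + 5*sqrt(2)*z + 10*sqrt(2)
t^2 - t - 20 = (t - 5)*(t + 4)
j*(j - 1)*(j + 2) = j^3 + j^2 - 2*j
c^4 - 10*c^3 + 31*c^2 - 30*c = c*(c - 5)*(c - 3)*(c - 2)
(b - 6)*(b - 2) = b^2 - 8*b + 12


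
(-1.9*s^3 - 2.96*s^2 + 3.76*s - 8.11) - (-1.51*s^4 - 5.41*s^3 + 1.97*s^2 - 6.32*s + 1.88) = 1.51*s^4 + 3.51*s^3 - 4.93*s^2 + 10.08*s - 9.99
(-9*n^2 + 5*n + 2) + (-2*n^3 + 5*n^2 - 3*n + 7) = -2*n^3 - 4*n^2 + 2*n + 9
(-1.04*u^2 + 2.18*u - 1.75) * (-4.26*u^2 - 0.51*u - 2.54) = 4.4304*u^4 - 8.7564*u^3 + 8.9848*u^2 - 4.6447*u + 4.445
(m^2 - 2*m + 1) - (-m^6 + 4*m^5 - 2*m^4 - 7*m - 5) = m^6 - 4*m^5 + 2*m^4 + m^2 + 5*m + 6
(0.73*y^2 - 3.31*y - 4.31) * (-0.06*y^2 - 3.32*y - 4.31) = -0.0438*y^4 - 2.225*y^3 + 8.1015*y^2 + 28.5753*y + 18.5761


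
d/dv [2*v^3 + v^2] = 2*v*(3*v + 1)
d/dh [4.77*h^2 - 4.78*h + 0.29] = 9.54*h - 4.78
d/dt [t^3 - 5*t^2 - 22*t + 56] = 3*t^2 - 10*t - 22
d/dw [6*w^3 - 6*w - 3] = 18*w^2 - 6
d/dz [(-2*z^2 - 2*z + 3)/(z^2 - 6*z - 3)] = 2*(7*z^2 + 3*z + 12)/(z^4 - 12*z^3 + 30*z^2 + 36*z + 9)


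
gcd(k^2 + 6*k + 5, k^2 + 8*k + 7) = k + 1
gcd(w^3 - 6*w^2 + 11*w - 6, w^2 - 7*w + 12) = w - 3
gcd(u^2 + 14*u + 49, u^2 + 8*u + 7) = u + 7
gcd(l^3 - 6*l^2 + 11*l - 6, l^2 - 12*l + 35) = 1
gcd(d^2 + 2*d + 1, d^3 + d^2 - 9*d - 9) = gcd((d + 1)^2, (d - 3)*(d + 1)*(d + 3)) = d + 1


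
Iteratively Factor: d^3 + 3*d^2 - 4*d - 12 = (d + 3)*(d^2 - 4) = (d - 2)*(d + 3)*(d + 2)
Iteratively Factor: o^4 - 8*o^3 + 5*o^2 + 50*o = (o - 5)*(o^3 - 3*o^2 - 10*o) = (o - 5)^2*(o^2 + 2*o) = o*(o - 5)^2*(o + 2)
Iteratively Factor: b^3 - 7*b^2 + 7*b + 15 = (b - 5)*(b^2 - 2*b - 3) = (b - 5)*(b + 1)*(b - 3)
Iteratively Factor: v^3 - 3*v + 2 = (v + 2)*(v^2 - 2*v + 1) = (v - 1)*(v + 2)*(v - 1)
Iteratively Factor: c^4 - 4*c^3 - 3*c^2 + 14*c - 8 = (c - 1)*(c^3 - 3*c^2 - 6*c + 8) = (c - 4)*(c - 1)*(c^2 + c - 2) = (c - 4)*(c - 1)*(c + 2)*(c - 1)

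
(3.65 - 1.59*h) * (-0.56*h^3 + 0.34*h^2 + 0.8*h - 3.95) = 0.8904*h^4 - 2.5846*h^3 - 0.0310000000000001*h^2 + 9.2005*h - 14.4175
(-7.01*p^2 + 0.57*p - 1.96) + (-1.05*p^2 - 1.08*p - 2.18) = -8.06*p^2 - 0.51*p - 4.14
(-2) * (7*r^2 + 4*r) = -14*r^2 - 8*r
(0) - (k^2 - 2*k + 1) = -k^2 + 2*k - 1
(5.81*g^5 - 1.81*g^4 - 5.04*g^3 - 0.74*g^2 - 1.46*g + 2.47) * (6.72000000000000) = 39.0432*g^5 - 12.1632*g^4 - 33.8688*g^3 - 4.9728*g^2 - 9.8112*g + 16.5984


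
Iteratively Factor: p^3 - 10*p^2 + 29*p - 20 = (p - 5)*(p^2 - 5*p + 4) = (p - 5)*(p - 1)*(p - 4)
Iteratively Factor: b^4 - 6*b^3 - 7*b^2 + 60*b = (b)*(b^3 - 6*b^2 - 7*b + 60) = b*(b - 4)*(b^2 - 2*b - 15) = b*(b - 5)*(b - 4)*(b + 3)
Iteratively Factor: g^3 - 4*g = (g - 2)*(g^2 + 2*g) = (g - 2)*(g + 2)*(g)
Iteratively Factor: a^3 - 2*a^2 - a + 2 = (a - 1)*(a^2 - a - 2) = (a - 2)*(a - 1)*(a + 1)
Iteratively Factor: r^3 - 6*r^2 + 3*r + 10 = (r - 2)*(r^2 - 4*r - 5) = (r - 2)*(r + 1)*(r - 5)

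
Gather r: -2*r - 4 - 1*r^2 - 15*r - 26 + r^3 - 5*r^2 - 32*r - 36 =r^3 - 6*r^2 - 49*r - 66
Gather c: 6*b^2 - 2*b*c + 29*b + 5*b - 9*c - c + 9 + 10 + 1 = 6*b^2 + 34*b + c*(-2*b - 10) + 20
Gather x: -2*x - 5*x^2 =-5*x^2 - 2*x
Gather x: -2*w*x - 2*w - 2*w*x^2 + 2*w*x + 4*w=-2*w*x^2 + 2*w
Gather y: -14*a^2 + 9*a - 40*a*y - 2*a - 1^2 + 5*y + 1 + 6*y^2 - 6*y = -14*a^2 + 7*a + 6*y^2 + y*(-40*a - 1)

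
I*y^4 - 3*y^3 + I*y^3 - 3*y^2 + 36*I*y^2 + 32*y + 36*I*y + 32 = (y - 4*I)*(y - I)*(y + 8*I)*(I*y + I)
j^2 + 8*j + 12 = (j + 2)*(j + 6)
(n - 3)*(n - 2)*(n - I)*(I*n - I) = I*n^4 + n^3 - 6*I*n^3 - 6*n^2 + 11*I*n^2 + 11*n - 6*I*n - 6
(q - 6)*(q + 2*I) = q^2 - 6*q + 2*I*q - 12*I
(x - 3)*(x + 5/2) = x^2 - x/2 - 15/2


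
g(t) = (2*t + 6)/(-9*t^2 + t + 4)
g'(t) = (2*t + 6)*(18*t - 1)/(-9*t^2 + t + 4)^2 + 2/(-9*t^2 + t + 4)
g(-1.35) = -0.24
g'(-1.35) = -0.59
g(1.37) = -0.76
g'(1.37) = 1.38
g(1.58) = -0.54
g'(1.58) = 0.76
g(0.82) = -6.20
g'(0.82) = 67.68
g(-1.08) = -0.51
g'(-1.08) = -1.63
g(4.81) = -0.08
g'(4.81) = 0.02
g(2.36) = -0.24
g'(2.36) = 0.19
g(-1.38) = -0.22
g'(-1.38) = -0.53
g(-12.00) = 0.01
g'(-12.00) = 0.00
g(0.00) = 1.50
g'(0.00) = 0.12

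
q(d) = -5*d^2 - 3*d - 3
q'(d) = -10*d - 3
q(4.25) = -106.06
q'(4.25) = -45.50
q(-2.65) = -30.16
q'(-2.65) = 23.50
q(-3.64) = -58.33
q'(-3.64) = 33.40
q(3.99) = -94.57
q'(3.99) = -42.90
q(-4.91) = -108.81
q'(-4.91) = 46.10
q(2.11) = -31.59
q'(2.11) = -24.10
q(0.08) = -3.27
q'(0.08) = -3.80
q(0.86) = -9.28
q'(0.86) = -11.60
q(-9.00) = -381.00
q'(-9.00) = 87.00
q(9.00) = -435.00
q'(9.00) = -93.00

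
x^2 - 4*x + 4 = (x - 2)^2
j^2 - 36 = (j - 6)*(j + 6)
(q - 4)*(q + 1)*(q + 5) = q^3 + 2*q^2 - 19*q - 20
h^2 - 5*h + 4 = (h - 4)*(h - 1)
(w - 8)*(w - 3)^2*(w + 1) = w^4 - 13*w^3 + 43*w^2 - 15*w - 72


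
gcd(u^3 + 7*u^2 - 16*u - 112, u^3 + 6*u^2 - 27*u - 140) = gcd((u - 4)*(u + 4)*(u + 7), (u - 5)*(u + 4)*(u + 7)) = u^2 + 11*u + 28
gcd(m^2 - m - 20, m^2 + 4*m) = m + 4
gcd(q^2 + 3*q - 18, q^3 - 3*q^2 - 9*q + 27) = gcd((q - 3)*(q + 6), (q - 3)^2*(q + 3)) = q - 3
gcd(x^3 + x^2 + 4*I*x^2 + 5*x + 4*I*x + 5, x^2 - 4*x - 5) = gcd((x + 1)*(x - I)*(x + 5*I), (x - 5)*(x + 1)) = x + 1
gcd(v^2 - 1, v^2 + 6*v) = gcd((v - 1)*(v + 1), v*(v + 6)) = 1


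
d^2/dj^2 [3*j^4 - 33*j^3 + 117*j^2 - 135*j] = 36*j^2 - 198*j + 234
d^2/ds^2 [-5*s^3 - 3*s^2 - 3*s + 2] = -30*s - 6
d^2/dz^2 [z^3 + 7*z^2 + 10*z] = 6*z + 14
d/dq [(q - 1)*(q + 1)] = 2*q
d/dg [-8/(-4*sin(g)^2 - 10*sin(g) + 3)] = -16*(4*sin(g) + 5)*cos(g)/(4*sin(g)^2 + 10*sin(g) - 3)^2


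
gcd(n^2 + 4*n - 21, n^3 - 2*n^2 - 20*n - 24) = 1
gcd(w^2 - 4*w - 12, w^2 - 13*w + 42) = w - 6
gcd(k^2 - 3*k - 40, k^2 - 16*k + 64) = k - 8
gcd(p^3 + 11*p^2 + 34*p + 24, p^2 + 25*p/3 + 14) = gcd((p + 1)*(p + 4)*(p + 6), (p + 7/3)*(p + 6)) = p + 6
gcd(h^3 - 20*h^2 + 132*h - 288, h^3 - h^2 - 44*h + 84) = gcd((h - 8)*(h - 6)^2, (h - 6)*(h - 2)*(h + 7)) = h - 6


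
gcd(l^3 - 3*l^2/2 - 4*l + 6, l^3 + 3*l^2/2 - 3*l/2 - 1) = l + 2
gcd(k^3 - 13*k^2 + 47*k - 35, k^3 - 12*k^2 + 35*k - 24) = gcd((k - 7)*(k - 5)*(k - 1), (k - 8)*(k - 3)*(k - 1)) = k - 1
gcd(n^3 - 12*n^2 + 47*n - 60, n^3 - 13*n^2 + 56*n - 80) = n^2 - 9*n + 20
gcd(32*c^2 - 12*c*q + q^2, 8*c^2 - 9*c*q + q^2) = -8*c + q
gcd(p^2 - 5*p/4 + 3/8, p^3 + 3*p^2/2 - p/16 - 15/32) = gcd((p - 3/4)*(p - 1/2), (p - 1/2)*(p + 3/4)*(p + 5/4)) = p - 1/2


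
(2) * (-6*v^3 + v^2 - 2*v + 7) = -12*v^3 + 2*v^2 - 4*v + 14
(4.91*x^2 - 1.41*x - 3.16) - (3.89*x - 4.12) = 4.91*x^2 - 5.3*x + 0.96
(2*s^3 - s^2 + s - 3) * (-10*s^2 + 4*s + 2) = -20*s^5 + 18*s^4 - 10*s^3 + 32*s^2 - 10*s - 6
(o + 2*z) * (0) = 0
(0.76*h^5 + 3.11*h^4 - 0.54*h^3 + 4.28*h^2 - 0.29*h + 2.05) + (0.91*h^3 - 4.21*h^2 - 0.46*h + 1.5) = 0.76*h^5 + 3.11*h^4 + 0.37*h^3 + 0.0700000000000003*h^2 - 0.75*h + 3.55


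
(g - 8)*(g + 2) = g^2 - 6*g - 16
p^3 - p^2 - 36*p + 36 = (p - 6)*(p - 1)*(p + 6)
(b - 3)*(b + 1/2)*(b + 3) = b^3 + b^2/2 - 9*b - 9/2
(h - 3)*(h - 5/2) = h^2 - 11*h/2 + 15/2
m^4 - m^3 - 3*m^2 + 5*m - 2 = (m - 1)^3*(m + 2)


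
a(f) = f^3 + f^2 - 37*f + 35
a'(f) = 3*f^2 + 2*f - 37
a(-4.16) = 134.23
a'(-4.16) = 6.60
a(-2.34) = 114.24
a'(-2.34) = -25.25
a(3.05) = -40.17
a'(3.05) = -2.99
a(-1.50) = 89.38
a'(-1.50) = -33.25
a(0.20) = 27.65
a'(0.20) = -36.48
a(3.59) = -38.67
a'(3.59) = 8.84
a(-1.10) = 75.58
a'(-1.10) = -35.57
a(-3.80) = 135.17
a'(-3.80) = -1.28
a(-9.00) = -280.00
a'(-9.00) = 188.00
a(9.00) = 512.00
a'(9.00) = 224.00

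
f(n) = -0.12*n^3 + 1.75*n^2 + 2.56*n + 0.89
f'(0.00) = 2.56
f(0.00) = 0.89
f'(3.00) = 9.82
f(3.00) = 21.08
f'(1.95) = 8.02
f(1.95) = 11.65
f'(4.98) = 11.06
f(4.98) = 42.22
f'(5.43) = 10.95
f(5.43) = 47.18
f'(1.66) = 7.38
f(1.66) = 9.41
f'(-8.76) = -55.73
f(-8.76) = 193.42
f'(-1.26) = -2.42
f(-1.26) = 0.68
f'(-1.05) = -1.51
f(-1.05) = 0.27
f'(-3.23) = -12.50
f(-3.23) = 14.92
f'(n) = -0.36*n^2 + 3.5*n + 2.56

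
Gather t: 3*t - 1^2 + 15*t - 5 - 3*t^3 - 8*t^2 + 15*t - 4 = -3*t^3 - 8*t^2 + 33*t - 10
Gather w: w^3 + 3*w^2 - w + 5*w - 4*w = w^3 + 3*w^2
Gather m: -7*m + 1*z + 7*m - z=0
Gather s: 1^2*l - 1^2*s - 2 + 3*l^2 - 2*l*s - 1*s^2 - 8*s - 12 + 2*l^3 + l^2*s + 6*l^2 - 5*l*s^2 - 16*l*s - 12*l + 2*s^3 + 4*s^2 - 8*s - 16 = 2*l^3 + 9*l^2 - 11*l + 2*s^3 + s^2*(3 - 5*l) + s*(l^2 - 18*l - 17) - 30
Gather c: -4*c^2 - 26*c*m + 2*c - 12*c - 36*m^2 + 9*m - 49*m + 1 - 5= -4*c^2 + c*(-26*m - 10) - 36*m^2 - 40*m - 4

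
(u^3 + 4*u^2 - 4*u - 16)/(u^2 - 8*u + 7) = (u^3 + 4*u^2 - 4*u - 16)/(u^2 - 8*u + 7)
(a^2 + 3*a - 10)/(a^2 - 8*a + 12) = (a + 5)/(a - 6)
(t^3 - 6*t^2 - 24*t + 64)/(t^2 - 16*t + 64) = (t^2 + 2*t - 8)/(t - 8)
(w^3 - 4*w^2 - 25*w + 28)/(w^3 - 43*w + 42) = (w^2 - 3*w - 28)/(w^2 + w - 42)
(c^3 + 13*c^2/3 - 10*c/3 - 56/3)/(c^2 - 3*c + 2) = (3*c^2 + 19*c + 28)/(3*(c - 1))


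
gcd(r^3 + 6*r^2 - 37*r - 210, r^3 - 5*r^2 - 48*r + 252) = r^2 + r - 42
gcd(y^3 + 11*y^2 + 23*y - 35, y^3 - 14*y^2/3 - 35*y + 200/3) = y + 5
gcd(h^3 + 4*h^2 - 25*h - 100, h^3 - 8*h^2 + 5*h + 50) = h - 5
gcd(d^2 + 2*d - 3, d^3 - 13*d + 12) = d - 1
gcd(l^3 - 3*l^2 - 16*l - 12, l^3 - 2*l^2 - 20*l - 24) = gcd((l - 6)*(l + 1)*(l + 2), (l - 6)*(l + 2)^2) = l^2 - 4*l - 12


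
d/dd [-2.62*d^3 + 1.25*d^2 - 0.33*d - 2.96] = -7.86*d^2 + 2.5*d - 0.33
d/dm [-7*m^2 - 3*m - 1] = -14*m - 3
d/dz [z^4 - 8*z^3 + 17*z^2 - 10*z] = 4*z^3 - 24*z^2 + 34*z - 10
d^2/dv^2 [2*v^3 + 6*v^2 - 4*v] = 12*v + 12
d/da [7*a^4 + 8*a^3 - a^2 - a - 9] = 28*a^3 + 24*a^2 - 2*a - 1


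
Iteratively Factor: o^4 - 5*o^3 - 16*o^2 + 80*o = (o)*(o^3 - 5*o^2 - 16*o + 80) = o*(o - 5)*(o^2 - 16) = o*(o - 5)*(o + 4)*(o - 4)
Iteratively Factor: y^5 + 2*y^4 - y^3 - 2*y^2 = (y)*(y^4 + 2*y^3 - y^2 - 2*y) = y*(y + 1)*(y^3 + y^2 - 2*y) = y*(y - 1)*(y + 1)*(y^2 + 2*y) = y^2*(y - 1)*(y + 1)*(y + 2)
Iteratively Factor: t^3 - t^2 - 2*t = (t + 1)*(t^2 - 2*t) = t*(t + 1)*(t - 2)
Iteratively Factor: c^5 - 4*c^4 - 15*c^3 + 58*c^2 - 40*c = (c - 1)*(c^4 - 3*c^3 - 18*c^2 + 40*c) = (c - 2)*(c - 1)*(c^3 - c^2 - 20*c) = (c - 5)*(c - 2)*(c - 1)*(c^2 + 4*c) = c*(c - 5)*(c - 2)*(c - 1)*(c + 4)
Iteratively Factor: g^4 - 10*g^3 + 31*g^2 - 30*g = (g - 2)*(g^3 - 8*g^2 + 15*g) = (g - 3)*(g - 2)*(g^2 - 5*g) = g*(g - 3)*(g - 2)*(g - 5)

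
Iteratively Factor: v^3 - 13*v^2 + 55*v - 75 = (v - 3)*(v^2 - 10*v + 25) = (v - 5)*(v - 3)*(v - 5)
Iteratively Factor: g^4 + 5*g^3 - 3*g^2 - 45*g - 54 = (g - 3)*(g^3 + 8*g^2 + 21*g + 18) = (g - 3)*(g + 3)*(g^2 + 5*g + 6) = (g - 3)*(g + 2)*(g + 3)*(g + 3)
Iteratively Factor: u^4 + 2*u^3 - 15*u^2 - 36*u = (u - 4)*(u^3 + 6*u^2 + 9*u) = u*(u - 4)*(u^2 + 6*u + 9) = u*(u - 4)*(u + 3)*(u + 3)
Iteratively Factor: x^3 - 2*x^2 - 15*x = (x - 5)*(x^2 + 3*x) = (x - 5)*(x + 3)*(x)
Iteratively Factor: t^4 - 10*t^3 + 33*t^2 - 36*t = (t)*(t^3 - 10*t^2 + 33*t - 36) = t*(t - 4)*(t^2 - 6*t + 9) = t*(t - 4)*(t - 3)*(t - 3)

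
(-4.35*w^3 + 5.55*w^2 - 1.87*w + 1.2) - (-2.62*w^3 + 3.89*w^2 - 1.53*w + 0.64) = -1.73*w^3 + 1.66*w^2 - 0.34*w + 0.56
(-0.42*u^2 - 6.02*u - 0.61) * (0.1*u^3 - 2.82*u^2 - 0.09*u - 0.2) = -0.042*u^5 + 0.5824*u^4 + 16.9532*u^3 + 2.346*u^2 + 1.2589*u + 0.122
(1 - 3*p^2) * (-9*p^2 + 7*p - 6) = 27*p^4 - 21*p^3 + 9*p^2 + 7*p - 6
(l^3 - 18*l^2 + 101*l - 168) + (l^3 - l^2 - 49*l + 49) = 2*l^3 - 19*l^2 + 52*l - 119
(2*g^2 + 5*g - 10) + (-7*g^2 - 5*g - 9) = -5*g^2 - 19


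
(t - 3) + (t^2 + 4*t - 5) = t^2 + 5*t - 8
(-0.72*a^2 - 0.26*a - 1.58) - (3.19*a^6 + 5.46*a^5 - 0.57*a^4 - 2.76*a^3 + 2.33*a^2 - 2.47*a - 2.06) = -3.19*a^6 - 5.46*a^5 + 0.57*a^4 + 2.76*a^3 - 3.05*a^2 + 2.21*a + 0.48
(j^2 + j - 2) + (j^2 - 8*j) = 2*j^2 - 7*j - 2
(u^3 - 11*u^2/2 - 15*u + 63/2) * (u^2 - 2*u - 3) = u^5 - 15*u^4/2 - 7*u^3 + 78*u^2 - 18*u - 189/2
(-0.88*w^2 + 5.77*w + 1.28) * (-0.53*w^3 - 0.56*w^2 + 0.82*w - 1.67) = 0.4664*w^5 - 2.5653*w^4 - 4.6312*w^3 + 5.4842*w^2 - 8.5863*w - 2.1376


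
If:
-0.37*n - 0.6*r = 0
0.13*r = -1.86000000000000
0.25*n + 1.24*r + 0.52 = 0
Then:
No Solution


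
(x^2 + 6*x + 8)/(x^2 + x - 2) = (x + 4)/(x - 1)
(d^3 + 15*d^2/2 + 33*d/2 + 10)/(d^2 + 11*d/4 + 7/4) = 2*(2*d^2 + 13*d + 20)/(4*d + 7)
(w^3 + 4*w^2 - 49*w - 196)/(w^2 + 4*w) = w - 49/w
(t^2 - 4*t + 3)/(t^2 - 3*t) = (t - 1)/t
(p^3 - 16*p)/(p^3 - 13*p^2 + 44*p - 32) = p*(p + 4)/(p^2 - 9*p + 8)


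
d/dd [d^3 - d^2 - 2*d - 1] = 3*d^2 - 2*d - 2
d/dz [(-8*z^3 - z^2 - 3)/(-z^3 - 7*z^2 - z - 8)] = (55*z^4 + 16*z^3 + 184*z^2 - 26*z - 3)/(z^6 + 14*z^5 + 51*z^4 + 30*z^3 + 113*z^2 + 16*z + 64)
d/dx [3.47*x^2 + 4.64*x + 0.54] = 6.94*x + 4.64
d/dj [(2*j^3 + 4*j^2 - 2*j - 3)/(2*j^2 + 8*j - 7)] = 2*(2*j^4 + 16*j^3 - 3*j^2 - 22*j + 19)/(4*j^4 + 32*j^3 + 36*j^2 - 112*j + 49)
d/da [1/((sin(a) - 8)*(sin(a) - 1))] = (9 - 2*sin(a))*cos(a)/((sin(a) - 8)^2*(sin(a) - 1)^2)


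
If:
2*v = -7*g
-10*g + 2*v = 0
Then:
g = 0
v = 0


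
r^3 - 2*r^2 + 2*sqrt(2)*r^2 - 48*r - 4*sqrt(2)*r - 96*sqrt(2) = (r - 8)*(r + 6)*(r + 2*sqrt(2))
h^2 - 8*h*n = h*(h - 8*n)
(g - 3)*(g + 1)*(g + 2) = g^3 - 7*g - 6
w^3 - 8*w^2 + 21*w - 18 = (w - 3)^2*(w - 2)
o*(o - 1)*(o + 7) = o^3 + 6*o^2 - 7*o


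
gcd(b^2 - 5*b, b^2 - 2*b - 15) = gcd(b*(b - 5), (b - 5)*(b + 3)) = b - 5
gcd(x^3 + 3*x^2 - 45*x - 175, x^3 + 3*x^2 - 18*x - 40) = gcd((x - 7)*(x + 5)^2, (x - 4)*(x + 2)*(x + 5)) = x + 5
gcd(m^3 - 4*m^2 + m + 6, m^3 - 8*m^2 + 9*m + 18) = m^2 - 2*m - 3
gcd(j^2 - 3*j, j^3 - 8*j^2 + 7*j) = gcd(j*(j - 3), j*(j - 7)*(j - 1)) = j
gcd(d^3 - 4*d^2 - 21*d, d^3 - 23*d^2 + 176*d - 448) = d - 7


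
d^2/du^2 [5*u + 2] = 0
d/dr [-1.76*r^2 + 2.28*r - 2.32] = 2.28 - 3.52*r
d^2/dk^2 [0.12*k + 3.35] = 0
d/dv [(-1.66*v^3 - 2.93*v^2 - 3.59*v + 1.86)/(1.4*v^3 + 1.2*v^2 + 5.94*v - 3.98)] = (2.11*v^4 - 9.6688*v^3 - 1.0878*v^2 + 18.8588*v + 3.2398)/(1.96*v^6 + 3.36*v^5 + 18.072*v^4 + 3.112*v^3 + 25.7316*v^2 - 47.2824*v + 15.8404)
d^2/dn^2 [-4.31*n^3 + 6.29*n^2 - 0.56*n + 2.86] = 12.58 - 25.86*n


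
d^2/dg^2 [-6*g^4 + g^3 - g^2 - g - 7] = -72*g^2 + 6*g - 2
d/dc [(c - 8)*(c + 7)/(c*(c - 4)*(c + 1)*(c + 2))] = 2*(-c^5 + 2*c^4 + 111*c^3 - 93*c^2 - 560*c - 224)/(c^2*(c^6 - 2*c^5 - 19*c^4 + 4*c^3 + 116*c^2 + 160*c + 64))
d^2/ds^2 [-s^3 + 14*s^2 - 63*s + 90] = 28 - 6*s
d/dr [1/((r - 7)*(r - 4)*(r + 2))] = (-(r - 7)*(r - 4) - (r - 7)*(r + 2) - (r - 4)*(r + 2))/((r - 7)^2*(r - 4)^2*(r + 2)^2)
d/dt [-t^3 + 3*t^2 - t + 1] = -3*t^2 + 6*t - 1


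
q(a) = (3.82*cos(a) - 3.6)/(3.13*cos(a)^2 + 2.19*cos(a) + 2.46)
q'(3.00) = 0.21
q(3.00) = -2.20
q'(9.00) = 0.58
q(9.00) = -2.31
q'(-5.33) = -0.94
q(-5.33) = -0.29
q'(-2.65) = -0.64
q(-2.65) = -2.35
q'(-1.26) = 1.87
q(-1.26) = -0.71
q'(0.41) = -0.22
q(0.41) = -0.01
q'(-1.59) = 2.88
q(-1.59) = -1.52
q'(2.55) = 0.69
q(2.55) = -2.42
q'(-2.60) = -0.67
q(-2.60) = -2.39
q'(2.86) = 0.41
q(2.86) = -2.24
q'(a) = (6.26*sin(a)*cos(a) + 2.19*sin(a))*(3.82*cos(a) - 3.6)/(3.13*cos(a)^2 + 2.19*cos(a) + 2.46)^2 - 3.82*sin(a)/(3.13*cos(a)^2 + 2.19*cos(a) + 2.46) = (11.9566*cos(a)^2 - 22.536*cos(a) - 17.2812)*sin(a)/(9.7969*cos(a)^4 + 13.7094*cos(a)^3 + 20.1957*cos(a)^2 + 10.7748*cos(a) + 6.0516)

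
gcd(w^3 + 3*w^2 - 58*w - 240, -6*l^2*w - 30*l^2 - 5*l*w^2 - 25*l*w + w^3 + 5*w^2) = w + 5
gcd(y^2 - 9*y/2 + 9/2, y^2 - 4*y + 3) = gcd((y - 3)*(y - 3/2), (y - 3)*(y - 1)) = y - 3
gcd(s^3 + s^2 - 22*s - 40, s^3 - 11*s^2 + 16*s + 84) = s + 2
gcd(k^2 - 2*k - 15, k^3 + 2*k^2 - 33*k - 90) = k + 3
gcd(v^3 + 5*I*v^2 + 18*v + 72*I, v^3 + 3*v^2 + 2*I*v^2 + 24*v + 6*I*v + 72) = v^2 + 2*I*v + 24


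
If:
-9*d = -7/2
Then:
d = 7/18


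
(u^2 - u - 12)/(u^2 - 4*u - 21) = (u - 4)/(u - 7)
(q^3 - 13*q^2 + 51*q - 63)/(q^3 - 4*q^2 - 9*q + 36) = (q^2 - 10*q + 21)/(q^2 - q - 12)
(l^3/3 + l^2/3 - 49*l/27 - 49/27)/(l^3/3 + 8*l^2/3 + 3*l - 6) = (l^3 + l^2 - 49*l/9 - 49/9)/(l^3 + 8*l^2 + 9*l - 18)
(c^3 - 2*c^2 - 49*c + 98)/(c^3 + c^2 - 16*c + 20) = (c^2 - 49)/(c^2 + 3*c - 10)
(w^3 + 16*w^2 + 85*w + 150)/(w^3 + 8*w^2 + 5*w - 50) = (w + 6)/(w - 2)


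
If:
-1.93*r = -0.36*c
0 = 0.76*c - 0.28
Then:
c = 0.37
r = 0.07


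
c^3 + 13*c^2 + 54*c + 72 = (c + 3)*(c + 4)*(c + 6)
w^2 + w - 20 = (w - 4)*(w + 5)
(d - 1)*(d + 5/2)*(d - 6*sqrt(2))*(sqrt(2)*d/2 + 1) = sqrt(2)*d^4/2 - 5*d^3 + 3*sqrt(2)*d^3/4 - 29*sqrt(2)*d^2/4 - 15*d^2/2 - 9*sqrt(2)*d + 25*d/2 + 15*sqrt(2)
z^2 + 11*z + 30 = (z + 5)*(z + 6)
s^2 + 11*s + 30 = (s + 5)*(s + 6)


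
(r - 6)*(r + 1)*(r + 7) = r^3 + 2*r^2 - 41*r - 42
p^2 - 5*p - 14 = (p - 7)*(p + 2)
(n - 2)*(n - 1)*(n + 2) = n^3 - n^2 - 4*n + 4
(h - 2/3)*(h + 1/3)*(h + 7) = h^3 + 20*h^2/3 - 23*h/9 - 14/9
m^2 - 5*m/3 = m*(m - 5/3)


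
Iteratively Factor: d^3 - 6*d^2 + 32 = (d + 2)*(d^2 - 8*d + 16) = (d - 4)*(d + 2)*(d - 4)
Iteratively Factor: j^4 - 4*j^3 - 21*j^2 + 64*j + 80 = (j - 4)*(j^3 - 21*j - 20) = (j - 4)*(j + 4)*(j^2 - 4*j - 5) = (j - 4)*(j + 1)*(j + 4)*(j - 5)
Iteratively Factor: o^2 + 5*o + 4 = (o + 4)*(o + 1)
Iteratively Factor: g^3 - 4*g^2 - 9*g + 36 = (g - 4)*(g^2 - 9) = (g - 4)*(g + 3)*(g - 3)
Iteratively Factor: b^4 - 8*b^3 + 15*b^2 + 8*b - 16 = (b - 4)*(b^3 - 4*b^2 - b + 4) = (b - 4)*(b + 1)*(b^2 - 5*b + 4) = (b - 4)^2*(b + 1)*(b - 1)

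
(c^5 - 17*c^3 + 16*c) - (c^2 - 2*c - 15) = c^5 - 17*c^3 - c^2 + 18*c + 15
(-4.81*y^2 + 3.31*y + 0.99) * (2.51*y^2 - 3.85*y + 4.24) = -12.0731*y^4 + 26.8266*y^3 - 30.653*y^2 + 10.2229*y + 4.1976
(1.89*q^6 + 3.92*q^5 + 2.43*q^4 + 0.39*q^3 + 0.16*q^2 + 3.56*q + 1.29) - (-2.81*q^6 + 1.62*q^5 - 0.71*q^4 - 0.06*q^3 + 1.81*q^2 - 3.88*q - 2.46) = 4.7*q^6 + 2.3*q^5 + 3.14*q^4 + 0.45*q^3 - 1.65*q^2 + 7.44*q + 3.75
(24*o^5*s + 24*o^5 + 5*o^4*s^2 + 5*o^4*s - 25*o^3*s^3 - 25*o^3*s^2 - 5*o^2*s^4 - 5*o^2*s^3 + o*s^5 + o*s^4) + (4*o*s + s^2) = 24*o^5*s + 24*o^5 + 5*o^4*s^2 + 5*o^4*s - 25*o^3*s^3 - 25*o^3*s^2 - 5*o^2*s^4 - 5*o^2*s^3 + o*s^5 + o*s^4 + 4*o*s + s^2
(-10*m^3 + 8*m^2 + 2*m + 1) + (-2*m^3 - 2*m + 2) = -12*m^3 + 8*m^2 + 3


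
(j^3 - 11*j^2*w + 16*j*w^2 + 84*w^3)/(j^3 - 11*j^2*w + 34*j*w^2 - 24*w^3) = (j^2 - 5*j*w - 14*w^2)/(j^2 - 5*j*w + 4*w^2)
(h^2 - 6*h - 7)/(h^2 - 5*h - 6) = (h - 7)/(h - 6)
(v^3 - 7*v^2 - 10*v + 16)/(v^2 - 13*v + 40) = (v^2 + v - 2)/(v - 5)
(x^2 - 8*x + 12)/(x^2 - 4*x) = (x^2 - 8*x + 12)/(x*(x - 4))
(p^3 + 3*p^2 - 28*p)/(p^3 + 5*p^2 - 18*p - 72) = p*(p + 7)/(p^2 + 9*p + 18)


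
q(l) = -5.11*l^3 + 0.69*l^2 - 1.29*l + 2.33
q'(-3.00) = -143.40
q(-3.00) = 150.38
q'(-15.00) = -3471.24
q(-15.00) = 17423.18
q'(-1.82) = -54.58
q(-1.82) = 37.77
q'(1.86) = -51.76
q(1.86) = -30.56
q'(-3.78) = -225.55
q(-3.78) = 293.06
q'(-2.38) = -91.41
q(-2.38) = 78.20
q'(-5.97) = -555.90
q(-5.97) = 1121.91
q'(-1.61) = -43.25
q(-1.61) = 27.52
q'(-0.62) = -8.04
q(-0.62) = 4.61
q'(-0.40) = -4.29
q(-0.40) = 3.28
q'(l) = -15.33*l^2 + 1.38*l - 1.29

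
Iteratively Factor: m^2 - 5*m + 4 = (m - 4)*(m - 1)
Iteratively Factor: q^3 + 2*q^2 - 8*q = (q + 4)*(q^2 - 2*q) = q*(q + 4)*(q - 2)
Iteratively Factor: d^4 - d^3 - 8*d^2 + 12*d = (d - 2)*(d^3 + d^2 - 6*d) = (d - 2)*(d + 3)*(d^2 - 2*d) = d*(d - 2)*(d + 3)*(d - 2)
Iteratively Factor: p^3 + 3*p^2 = (p)*(p^2 + 3*p) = p^2*(p + 3)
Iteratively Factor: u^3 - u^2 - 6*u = (u)*(u^2 - u - 6) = u*(u - 3)*(u + 2)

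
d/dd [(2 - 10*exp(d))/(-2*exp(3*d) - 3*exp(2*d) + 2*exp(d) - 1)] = (-40*exp(3*d) - 18*exp(2*d) + 12*exp(d) + 6)*exp(d)/(4*exp(6*d) + 12*exp(5*d) + exp(4*d) - 8*exp(3*d) + 10*exp(2*d) - 4*exp(d) + 1)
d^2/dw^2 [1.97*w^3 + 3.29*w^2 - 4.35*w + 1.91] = 11.82*w + 6.58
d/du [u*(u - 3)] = 2*u - 3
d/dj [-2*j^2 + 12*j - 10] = 12 - 4*j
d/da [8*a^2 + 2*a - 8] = 16*a + 2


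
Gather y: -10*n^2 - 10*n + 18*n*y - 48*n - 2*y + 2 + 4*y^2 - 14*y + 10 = -10*n^2 - 58*n + 4*y^2 + y*(18*n - 16) + 12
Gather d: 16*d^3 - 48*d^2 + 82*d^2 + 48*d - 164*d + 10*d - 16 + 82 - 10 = 16*d^3 + 34*d^2 - 106*d + 56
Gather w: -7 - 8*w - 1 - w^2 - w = -w^2 - 9*w - 8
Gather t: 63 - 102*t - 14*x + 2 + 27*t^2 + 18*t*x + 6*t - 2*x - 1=27*t^2 + t*(18*x - 96) - 16*x + 64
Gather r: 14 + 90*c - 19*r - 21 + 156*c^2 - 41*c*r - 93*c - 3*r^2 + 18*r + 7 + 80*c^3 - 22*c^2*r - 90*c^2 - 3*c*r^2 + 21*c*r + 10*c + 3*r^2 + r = 80*c^3 + 66*c^2 - 3*c*r^2 + 7*c + r*(-22*c^2 - 20*c)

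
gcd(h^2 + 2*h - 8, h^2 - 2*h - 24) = h + 4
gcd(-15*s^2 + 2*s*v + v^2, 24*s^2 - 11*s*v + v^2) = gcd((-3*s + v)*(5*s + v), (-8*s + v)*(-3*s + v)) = 3*s - v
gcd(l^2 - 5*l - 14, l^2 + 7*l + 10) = l + 2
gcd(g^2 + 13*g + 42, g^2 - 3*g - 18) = 1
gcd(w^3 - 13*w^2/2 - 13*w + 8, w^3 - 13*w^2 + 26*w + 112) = w^2 - 6*w - 16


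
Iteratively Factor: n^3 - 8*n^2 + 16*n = (n)*(n^2 - 8*n + 16) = n*(n - 4)*(n - 4)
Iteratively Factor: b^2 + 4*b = (b)*(b + 4)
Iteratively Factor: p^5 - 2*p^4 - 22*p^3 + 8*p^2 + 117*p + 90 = (p - 3)*(p^4 + p^3 - 19*p^2 - 49*p - 30) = (p - 3)*(p + 1)*(p^3 - 19*p - 30) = (p - 3)*(p + 1)*(p + 3)*(p^2 - 3*p - 10) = (p - 3)*(p + 1)*(p + 2)*(p + 3)*(p - 5)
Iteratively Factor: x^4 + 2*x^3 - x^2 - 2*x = (x)*(x^3 + 2*x^2 - x - 2) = x*(x - 1)*(x^2 + 3*x + 2) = x*(x - 1)*(x + 1)*(x + 2)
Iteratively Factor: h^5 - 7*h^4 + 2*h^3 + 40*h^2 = (h + 2)*(h^4 - 9*h^3 + 20*h^2) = h*(h + 2)*(h^3 - 9*h^2 + 20*h) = h*(h - 4)*(h + 2)*(h^2 - 5*h) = h*(h - 5)*(h - 4)*(h + 2)*(h)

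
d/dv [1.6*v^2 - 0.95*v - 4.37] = 3.2*v - 0.95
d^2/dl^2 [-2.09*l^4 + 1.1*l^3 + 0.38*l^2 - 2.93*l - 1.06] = -25.08*l^2 + 6.6*l + 0.76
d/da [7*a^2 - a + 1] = 14*a - 1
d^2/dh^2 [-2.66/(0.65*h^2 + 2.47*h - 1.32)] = (2.2477*h^2 + 8.54126*h - 2.66*(1.3*h + 2.47)*(2.6*h + 4.94) - 4.56456)/(0.65*h^2 + 2.47*h - 1.32)^3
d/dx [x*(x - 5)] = 2*x - 5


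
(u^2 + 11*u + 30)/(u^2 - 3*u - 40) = (u + 6)/(u - 8)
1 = 1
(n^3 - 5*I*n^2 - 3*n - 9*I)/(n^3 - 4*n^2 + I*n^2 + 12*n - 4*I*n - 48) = (n^2 - 2*I*n + 3)/(n^2 + 4*n*(-1 + I) - 16*I)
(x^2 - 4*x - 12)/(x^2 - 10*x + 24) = (x + 2)/(x - 4)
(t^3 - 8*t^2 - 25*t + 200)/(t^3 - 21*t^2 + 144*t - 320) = (t + 5)/(t - 8)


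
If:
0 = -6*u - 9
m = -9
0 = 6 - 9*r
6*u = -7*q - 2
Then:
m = -9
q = 1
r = 2/3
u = -3/2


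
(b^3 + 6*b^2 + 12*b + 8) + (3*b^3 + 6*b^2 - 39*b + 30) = 4*b^3 + 12*b^2 - 27*b + 38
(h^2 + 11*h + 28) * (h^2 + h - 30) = h^4 + 12*h^3 + 9*h^2 - 302*h - 840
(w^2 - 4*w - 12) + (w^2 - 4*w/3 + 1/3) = 2*w^2 - 16*w/3 - 35/3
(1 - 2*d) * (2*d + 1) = 1 - 4*d^2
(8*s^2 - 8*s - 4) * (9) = 72*s^2 - 72*s - 36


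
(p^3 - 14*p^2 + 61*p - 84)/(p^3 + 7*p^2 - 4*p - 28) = (p^3 - 14*p^2 + 61*p - 84)/(p^3 + 7*p^2 - 4*p - 28)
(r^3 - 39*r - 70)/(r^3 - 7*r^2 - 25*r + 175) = (r + 2)/(r - 5)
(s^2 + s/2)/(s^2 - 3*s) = (s + 1/2)/(s - 3)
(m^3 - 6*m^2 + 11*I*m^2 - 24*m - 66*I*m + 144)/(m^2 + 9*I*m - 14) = (m^3 + m^2*(-6 + 11*I) + m*(-24 - 66*I) + 144)/(m^2 + 9*I*m - 14)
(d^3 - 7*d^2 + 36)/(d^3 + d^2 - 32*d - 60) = (d - 3)/(d + 5)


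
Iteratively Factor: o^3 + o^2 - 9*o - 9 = (o + 3)*(o^2 - 2*o - 3) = (o + 1)*(o + 3)*(o - 3)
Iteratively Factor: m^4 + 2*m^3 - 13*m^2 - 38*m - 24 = (m - 4)*(m^3 + 6*m^2 + 11*m + 6) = (m - 4)*(m + 2)*(m^2 + 4*m + 3) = (m - 4)*(m + 1)*(m + 2)*(m + 3)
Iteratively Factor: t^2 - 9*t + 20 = (t - 4)*(t - 5)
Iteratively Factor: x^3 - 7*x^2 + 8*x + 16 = (x - 4)*(x^2 - 3*x - 4) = (x - 4)*(x + 1)*(x - 4)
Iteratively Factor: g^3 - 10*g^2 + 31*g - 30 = (g - 3)*(g^2 - 7*g + 10) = (g - 3)*(g - 2)*(g - 5)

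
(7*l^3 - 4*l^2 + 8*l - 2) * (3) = 21*l^3 - 12*l^2 + 24*l - 6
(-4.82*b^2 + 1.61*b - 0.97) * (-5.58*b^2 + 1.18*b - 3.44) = 26.8956*b^4 - 14.6714*b^3 + 23.8932*b^2 - 6.683*b + 3.3368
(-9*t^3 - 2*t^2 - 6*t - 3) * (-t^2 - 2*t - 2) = 9*t^5 + 20*t^4 + 28*t^3 + 19*t^2 + 18*t + 6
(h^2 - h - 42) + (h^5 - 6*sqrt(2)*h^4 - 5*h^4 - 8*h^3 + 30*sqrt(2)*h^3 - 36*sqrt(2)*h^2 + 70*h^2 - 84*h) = h^5 - 6*sqrt(2)*h^4 - 5*h^4 - 8*h^3 + 30*sqrt(2)*h^3 - 36*sqrt(2)*h^2 + 71*h^2 - 85*h - 42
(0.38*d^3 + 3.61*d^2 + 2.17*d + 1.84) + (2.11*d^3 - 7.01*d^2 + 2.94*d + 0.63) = 2.49*d^3 - 3.4*d^2 + 5.11*d + 2.47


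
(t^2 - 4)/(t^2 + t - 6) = (t + 2)/(t + 3)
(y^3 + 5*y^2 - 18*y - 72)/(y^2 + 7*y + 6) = (y^2 - y - 12)/(y + 1)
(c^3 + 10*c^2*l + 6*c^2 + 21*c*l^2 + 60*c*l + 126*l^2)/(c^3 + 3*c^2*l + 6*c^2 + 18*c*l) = (c + 7*l)/c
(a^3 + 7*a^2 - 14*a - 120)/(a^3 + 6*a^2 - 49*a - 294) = (a^2 + a - 20)/(a^2 - 49)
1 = 1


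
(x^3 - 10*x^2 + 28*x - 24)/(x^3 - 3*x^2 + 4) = (x - 6)/(x + 1)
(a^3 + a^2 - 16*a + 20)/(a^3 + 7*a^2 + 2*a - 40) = (a - 2)/(a + 4)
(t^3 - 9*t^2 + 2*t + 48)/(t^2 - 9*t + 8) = (t^2 - t - 6)/(t - 1)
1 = 1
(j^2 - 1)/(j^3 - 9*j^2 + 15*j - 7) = (j + 1)/(j^2 - 8*j + 7)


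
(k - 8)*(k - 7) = k^2 - 15*k + 56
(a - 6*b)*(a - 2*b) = a^2 - 8*a*b + 12*b^2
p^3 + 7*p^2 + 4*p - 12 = (p - 1)*(p + 2)*(p + 6)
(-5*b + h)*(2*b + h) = -10*b^2 - 3*b*h + h^2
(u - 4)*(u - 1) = u^2 - 5*u + 4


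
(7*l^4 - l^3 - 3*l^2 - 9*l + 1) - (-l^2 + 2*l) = 7*l^4 - l^3 - 2*l^2 - 11*l + 1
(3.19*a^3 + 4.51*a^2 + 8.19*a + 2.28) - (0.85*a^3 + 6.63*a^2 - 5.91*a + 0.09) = 2.34*a^3 - 2.12*a^2 + 14.1*a + 2.19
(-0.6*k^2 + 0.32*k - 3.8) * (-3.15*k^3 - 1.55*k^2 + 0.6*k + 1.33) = 1.89*k^5 - 0.0780000000000001*k^4 + 11.114*k^3 + 5.284*k^2 - 1.8544*k - 5.054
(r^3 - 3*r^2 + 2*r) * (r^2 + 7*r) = r^5 + 4*r^4 - 19*r^3 + 14*r^2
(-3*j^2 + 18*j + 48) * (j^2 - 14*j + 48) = -3*j^4 + 60*j^3 - 348*j^2 + 192*j + 2304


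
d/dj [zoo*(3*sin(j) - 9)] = zoo*cos(j)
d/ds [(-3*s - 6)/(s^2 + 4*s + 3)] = 3*(-s^2 - 4*s + 2*(s + 2)^2 - 3)/(s^2 + 4*s + 3)^2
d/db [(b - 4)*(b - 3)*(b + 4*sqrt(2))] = 3*b^2 - 14*b + 8*sqrt(2)*b - 28*sqrt(2) + 12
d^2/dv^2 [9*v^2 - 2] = 18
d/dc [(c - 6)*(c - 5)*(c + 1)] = 3*c^2 - 20*c + 19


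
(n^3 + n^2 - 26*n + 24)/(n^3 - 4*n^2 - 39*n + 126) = (n^2 - 5*n + 4)/(n^2 - 10*n + 21)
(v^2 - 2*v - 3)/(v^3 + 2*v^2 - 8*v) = (v^2 - 2*v - 3)/(v*(v^2 + 2*v - 8))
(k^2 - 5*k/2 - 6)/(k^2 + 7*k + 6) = (k^2 - 5*k/2 - 6)/(k^2 + 7*k + 6)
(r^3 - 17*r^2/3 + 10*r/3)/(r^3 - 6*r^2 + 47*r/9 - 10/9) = 3*r/(3*r - 1)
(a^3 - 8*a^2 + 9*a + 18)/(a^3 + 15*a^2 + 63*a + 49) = (a^2 - 9*a + 18)/(a^2 + 14*a + 49)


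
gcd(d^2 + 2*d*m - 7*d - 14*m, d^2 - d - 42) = d - 7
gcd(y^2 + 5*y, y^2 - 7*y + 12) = 1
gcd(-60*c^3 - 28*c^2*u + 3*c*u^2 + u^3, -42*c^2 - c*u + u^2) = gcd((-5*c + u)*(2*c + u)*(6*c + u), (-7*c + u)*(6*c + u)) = 6*c + u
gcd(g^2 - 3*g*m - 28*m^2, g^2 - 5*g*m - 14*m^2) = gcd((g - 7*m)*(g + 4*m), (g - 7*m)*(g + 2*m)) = g - 7*m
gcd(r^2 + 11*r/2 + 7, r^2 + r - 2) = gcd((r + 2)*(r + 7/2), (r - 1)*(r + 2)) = r + 2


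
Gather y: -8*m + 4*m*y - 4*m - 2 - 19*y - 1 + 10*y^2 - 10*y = -12*m + 10*y^2 + y*(4*m - 29) - 3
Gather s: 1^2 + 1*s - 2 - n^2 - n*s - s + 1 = -n^2 - n*s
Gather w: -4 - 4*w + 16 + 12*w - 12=8*w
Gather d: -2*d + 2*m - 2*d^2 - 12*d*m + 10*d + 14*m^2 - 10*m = -2*d^2 + d*(8 - 12*m) + 14*m^2 - 8*m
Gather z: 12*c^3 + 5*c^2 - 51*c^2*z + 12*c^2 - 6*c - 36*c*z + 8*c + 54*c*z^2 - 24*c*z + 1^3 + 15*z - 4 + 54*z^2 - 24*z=12*c^3 + 17*c^2 + 2*c + z^2*(54*c + 54) + z*(-51*c^2 - 60*c - 9) - 3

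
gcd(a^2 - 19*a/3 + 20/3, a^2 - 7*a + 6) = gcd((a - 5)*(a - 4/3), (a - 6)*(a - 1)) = 1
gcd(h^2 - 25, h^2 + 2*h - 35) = h - 5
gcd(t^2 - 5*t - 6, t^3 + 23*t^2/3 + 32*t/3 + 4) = t + 1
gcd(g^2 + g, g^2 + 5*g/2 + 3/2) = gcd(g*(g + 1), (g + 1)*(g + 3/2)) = g + 1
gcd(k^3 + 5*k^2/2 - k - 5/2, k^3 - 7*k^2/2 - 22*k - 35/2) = k^2 + 7*k/2 + 5/2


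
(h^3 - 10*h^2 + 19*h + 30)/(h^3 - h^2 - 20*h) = (h^2 - 5*h - 6)/(h*(h + 4))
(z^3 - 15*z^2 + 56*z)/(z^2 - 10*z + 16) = z*(z - 7)/(z - 2)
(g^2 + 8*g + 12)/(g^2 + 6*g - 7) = (g^2 + 8*g + 12)/(g^2 + 6*g - 7)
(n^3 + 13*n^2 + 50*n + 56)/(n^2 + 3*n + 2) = (n^2 + 11*n + 28)/(n + 1)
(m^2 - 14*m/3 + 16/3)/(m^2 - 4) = (m - 8/3)/(m + 2)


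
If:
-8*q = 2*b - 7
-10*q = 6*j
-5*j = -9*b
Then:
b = -175/166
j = -315/166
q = 189/166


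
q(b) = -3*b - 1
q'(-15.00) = -3.00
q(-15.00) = 44.00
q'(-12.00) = -3.00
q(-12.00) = 35.00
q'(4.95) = -3.00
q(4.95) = -15.85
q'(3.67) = -3.00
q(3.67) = -12.01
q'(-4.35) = -3.00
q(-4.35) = 12.05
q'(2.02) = -3.00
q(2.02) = -7.06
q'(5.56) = -3.00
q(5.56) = -17.68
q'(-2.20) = -3.00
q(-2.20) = 5.60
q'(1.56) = -3.00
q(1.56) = -5.68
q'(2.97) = -3.00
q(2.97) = -9.91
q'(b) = -3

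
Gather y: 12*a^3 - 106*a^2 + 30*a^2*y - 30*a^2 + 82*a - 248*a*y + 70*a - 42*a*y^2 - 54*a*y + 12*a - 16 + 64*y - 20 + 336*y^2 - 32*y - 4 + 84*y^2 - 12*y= 12*a^3 - 136*a^2 + 164*a + y^2*(420 - 42*a) + y*(30*a^2 - 302*a + 20) - 40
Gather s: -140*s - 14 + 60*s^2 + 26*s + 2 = 60*s^2 - 114*s - 12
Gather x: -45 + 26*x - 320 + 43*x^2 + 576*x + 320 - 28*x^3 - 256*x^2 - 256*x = -28*x^3 - 213*x^2 + 346*x - 45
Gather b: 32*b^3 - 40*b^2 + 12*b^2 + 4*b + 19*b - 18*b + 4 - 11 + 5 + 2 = 32*b^3 - 28*b^2 + 5*b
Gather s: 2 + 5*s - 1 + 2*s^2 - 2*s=2*s^2 + 3*s + 1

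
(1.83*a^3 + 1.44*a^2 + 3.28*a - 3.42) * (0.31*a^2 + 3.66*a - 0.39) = 0.5673*a^5 + 7.1442*a^4 + 5.5735*a^3 + 10.383*a^2 - 13.7964*a + 1.3338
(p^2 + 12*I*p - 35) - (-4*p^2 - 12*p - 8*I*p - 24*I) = 5*p^2 + 12*p + 20*I*p - 35 + 24*I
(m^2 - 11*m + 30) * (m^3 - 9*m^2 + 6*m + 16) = m^5 - 20*m^4 + 135*m^3 - 320*m^2 + 4*m + 480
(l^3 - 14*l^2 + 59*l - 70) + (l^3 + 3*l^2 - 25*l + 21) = 2*l^3 - 11*l^2 + 34*l - 49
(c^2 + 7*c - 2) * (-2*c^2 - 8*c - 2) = -2*c^4 - 22*c^3 - 54*c^2 + 2*c + 4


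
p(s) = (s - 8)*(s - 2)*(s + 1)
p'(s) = (s - 8)*(s - 2) + (s - 8)*(s + 1) + (s - 2)*(s + 1) = 3*s^2 - 18*s + 6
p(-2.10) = -45.55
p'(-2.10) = 57.03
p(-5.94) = -546.78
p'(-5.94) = 218.77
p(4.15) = -42.63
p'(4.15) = -17.03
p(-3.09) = -117.98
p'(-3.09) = 90.26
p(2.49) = -9.42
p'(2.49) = -20.22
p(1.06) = 13.44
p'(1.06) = -9.71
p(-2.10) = -45.55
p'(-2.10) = 57.03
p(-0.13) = 15.07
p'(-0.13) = 8.39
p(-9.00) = -1496.00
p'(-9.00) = 411.00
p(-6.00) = -560.00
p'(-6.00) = 222.00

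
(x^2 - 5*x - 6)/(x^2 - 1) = (x - 6)/(x - 1)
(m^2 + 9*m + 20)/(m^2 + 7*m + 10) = (m + 4)/(m + 2)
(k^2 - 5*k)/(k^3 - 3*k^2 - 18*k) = (5 - k)/(-k^2 + 3*k + 18)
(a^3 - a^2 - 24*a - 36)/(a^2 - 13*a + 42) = (a^2 + 5*a + 6)/(a - 7)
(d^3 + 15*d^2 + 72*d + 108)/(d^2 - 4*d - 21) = (d^2 + 12*d + 36)/(d - 7)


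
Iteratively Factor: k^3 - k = (k + 1)*(k^2 - k) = k*(k + 1)*(k - 1)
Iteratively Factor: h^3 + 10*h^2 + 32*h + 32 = (h + 4)*(h^2 + 6*h + 8) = (h + 4)^2*(h + 2)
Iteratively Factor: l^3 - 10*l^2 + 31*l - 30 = (l - 2)*(l^2 - 8*l + 15) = (l - 3)*(l - 2)*(l - 5)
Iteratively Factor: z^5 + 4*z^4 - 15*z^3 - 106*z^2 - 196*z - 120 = (z + 3)*(z^4 + z^3 - 18*z^2 - 52*z - 40) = (z - 5)*(z + 3)*(z^3 + 6*z^2 + 12*z + 8) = (z - 5)*(z + 2)*(z + 3)*(z^2 + 4*z + 4) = (z - 5)*(z + 2)^2*(z + 3)*(z + 2)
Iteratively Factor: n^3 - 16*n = (n + 4)*(n^2 - 4*n) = n*(n + 4)*(n - 4)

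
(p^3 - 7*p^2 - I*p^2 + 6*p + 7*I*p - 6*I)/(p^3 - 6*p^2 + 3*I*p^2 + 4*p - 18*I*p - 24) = (p - 1)/(p + 4*I)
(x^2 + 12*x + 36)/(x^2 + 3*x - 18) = (x + 6)/(x - 3)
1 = 1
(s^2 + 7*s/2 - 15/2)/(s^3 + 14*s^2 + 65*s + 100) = (s - 3/2)/(s^2 + 9*s + 20)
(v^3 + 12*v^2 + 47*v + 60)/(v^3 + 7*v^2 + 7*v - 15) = (v + 4)/(v - 1)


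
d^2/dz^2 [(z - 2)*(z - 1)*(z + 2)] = 6*z - 2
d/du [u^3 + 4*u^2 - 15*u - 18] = 3*u^2 + 8*u - 15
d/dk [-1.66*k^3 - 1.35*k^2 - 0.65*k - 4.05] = -4.98*k^2 - 2.7*k - 0.65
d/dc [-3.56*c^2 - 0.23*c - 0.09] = -7.12*c - 0.23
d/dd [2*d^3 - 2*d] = 6*d^2 - 2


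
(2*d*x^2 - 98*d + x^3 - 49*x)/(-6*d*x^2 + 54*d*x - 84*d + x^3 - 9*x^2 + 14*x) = (2*d*x + 14*d + x^2 + 7*x)/(-6*d*x + 12*d + x^2 - 2*x)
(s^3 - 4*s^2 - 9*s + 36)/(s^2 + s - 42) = (s^3 - 4*s^2 - 9*s + 36)/(s^2 + s - 42)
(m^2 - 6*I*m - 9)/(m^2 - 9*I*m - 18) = (m - 3*I)/(m - 6*I)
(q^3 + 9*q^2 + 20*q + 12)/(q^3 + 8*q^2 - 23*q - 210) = (q^2 + 3*q + 2)/(q^2 + 2*q - 35)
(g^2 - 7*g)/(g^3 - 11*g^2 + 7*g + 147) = g/(g^2 - 4*g - 21)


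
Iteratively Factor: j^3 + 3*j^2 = (j)*(j^2 + 3*j) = j*(j + 3)*(j)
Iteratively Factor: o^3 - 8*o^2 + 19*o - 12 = (o - 4)*(o^2 - 4*o + 3) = (o - 4)*(o - 3)*(o - 1)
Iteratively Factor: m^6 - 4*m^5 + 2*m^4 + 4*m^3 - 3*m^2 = (m - 1)*(m^5 - 3*m^4 - m^3 + 3*m^2) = m*(m - 1)*(m^4 - 3*m^3 - m^2 + 3*m) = m*(m - 1)^2*(m^3 - 2*m^2 - 3*m) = m^2*(m - 1)^2*(m^2 - 2*m - 3) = m^2*(m - 3)*(m - 1)^2*(m + 1)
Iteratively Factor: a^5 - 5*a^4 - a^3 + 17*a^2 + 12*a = (a + 1)*(a^4 - 6*a^3 + 5*a^2 + 12*a) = (a + 1)^2*(a^3 - 7*a^2 + 12*a) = (a - 4)*(a + 1)^2*(a^2 - 3*a) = (a - 4)*(a - 3)*(a + 1)^2*(a)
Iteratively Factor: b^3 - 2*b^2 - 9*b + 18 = (b + 3)*(b^2 - 5*b + 6) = (b - 2)*(b + 3)*(b - 3)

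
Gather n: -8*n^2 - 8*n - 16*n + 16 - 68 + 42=-8*n^2 - 24*n - 10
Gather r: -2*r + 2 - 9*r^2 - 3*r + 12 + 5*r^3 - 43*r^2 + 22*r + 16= 5*r^3 - 52*r^2 + 17*r + 30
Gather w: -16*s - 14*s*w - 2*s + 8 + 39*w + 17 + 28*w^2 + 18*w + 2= -18*s + 28*w^2 + w*(57 - 14*s) + 27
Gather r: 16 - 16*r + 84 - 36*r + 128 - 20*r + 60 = 288 - 72*r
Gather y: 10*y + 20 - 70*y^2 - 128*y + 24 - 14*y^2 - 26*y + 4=-84*y^2 - 144*y + 48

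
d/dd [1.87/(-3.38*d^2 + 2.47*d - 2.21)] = (12.6412*d - 4.6189)/(3.38*d^2 - 2.47*d + 2.21)^2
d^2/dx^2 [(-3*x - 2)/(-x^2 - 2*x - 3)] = 2*(4*(x + 1)^2*(3*x + 2) - (9*x + 8)*(x^2 + 2*x + 3))/(x^2 + 2*x + 3)^3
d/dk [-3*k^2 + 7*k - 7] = 7 - 6*k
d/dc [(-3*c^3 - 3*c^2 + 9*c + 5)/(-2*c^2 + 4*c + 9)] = (6*c^4 - 24*c^3 - 75*c^2 - 34*c + 61)/(4*c^4 - 16*c^3 - 20*c^2 + 72*c + 81)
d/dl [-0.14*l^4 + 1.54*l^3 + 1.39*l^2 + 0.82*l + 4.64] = -0.56*l^3 + 4.62*l^2 + 2.78*l + 0.82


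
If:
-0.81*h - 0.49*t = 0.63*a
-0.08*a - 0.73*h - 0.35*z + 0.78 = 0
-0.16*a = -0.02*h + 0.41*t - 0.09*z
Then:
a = 0.841279153642703*z - 2.56486655446021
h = 1.34957441692715 - 0.571647030536187*z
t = 1.06675643183458 - 0.136677085837942*z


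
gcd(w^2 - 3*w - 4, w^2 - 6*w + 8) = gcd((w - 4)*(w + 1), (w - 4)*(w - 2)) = w - 4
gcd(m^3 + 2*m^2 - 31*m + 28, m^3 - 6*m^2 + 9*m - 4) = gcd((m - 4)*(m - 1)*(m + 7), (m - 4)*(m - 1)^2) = m^2 - 5*m + 4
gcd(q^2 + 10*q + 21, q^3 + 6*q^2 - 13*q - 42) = q + 7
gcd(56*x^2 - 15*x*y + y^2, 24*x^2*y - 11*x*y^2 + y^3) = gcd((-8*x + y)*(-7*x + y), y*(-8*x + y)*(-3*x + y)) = 8*x - y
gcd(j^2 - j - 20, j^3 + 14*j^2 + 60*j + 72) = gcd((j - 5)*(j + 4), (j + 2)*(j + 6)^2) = 1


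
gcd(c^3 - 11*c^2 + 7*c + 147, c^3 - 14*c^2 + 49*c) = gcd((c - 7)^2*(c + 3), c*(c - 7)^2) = c^2 - 14*c + 49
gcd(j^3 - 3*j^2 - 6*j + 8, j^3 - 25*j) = 1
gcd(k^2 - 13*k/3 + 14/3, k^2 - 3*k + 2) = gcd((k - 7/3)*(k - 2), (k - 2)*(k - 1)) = k - 2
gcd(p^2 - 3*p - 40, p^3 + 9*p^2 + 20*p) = p + 5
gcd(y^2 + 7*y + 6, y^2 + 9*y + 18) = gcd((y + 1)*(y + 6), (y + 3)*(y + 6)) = y + 6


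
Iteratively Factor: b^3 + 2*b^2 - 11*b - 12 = (b + 1)*(b^2 + b - 12) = (b - 3)*(b + 1)*(b + 4)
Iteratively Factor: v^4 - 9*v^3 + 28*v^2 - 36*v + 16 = (v - 4)*(v^3 - 5*v^2 + 8*v - 4) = (v - 4)*(v - 2)*(v^2 - 3*v + 2) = (v - 4)*(v - 2)*(v - 1)*(v - 2)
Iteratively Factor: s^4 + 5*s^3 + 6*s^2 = (s)*(s^3 + 5*s^2 + 6*s) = s*(s + 2)*(s^2 + 3*s) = s^2*(s + 2)*(s + 3)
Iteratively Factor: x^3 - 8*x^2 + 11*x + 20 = (x + 1)*(x^2 - 9*x + 20) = (x - 5)*(x + 1)*(x - 4)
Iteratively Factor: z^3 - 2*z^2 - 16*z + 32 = (z - 4)*(z^2 + 2*z - 8) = (z - 4)*(z + 4)*(z - 2)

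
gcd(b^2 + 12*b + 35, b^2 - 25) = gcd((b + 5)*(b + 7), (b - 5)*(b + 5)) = b + 5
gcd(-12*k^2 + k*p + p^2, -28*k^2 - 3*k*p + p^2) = 4*k + p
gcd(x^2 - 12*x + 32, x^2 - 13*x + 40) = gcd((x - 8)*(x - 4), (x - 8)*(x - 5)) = x - 8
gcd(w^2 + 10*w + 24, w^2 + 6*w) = w + 6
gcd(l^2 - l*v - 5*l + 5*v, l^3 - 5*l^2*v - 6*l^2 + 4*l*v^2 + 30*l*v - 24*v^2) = -l + v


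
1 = 1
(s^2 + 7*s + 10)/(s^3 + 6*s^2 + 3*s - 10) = 1/(s - 1)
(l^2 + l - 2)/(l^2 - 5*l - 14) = (l - 1)/(l - 7)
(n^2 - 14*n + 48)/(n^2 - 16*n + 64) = (n - 6)/(n - 8)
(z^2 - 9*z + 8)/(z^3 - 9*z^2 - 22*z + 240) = (z - 1)/(z^2 - z - 30)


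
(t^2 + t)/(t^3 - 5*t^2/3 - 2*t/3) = 3*(t + 1)/(3*t^2 - 5*t - 2)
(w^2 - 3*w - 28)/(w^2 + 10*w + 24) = (w - 7)/(w + 6)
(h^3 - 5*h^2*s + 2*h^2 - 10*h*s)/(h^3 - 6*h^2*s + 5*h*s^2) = (-h - 2)/(-h + s)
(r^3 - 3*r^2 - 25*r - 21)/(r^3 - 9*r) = (r^2 - 6*r - 7)/(r*(r - 3))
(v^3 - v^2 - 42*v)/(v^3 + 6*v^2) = (v - 7)/v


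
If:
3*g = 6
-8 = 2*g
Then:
No Solution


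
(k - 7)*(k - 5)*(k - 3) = k^3 - 15*k^2 + 71*k - 105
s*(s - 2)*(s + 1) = s^3 - s^2 - 2*s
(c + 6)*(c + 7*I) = c^2 + 6*c + 7*I*c + 42*I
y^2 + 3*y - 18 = (y - 3)*(y + 6)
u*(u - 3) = u^2 - 3*u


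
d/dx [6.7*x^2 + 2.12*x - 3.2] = 13.4*x + 2.12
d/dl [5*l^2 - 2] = 10*l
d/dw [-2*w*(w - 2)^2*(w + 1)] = -8*w^3 + 18*w^2 - 8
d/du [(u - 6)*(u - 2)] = 2*u - 8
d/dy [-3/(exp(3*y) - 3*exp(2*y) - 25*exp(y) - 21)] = (9*exp(2*y) - 18*exp(y) - 75)*exp(y)/(-exp(3*y) + 3*exp(2*y) + 25*exp(y) + 21)^2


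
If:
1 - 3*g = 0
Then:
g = 1/3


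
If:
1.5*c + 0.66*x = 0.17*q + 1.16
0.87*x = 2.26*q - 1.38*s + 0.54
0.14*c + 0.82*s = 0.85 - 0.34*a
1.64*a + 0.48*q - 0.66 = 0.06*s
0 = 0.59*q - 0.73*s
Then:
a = 0.07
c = -0.09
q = 1.27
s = 1.02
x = 2.29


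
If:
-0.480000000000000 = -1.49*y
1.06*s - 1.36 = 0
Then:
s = 1.28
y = 0.32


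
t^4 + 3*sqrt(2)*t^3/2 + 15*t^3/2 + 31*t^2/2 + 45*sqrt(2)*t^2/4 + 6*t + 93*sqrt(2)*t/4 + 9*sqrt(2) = (t + 1/2)*(t + 3)*(t + 4)*(t + 3*sqrt(2)/2)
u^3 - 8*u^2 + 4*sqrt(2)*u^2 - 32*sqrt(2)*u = u*(u - 8)*(u + 4*sqrt(2))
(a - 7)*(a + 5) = a^2 - 2*a - 35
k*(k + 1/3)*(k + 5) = k^3 + 16*k^2/3 + 5*k/3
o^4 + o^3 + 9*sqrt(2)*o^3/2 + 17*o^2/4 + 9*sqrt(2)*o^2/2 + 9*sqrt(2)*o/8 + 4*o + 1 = (o + 1/2)^2*(o + sqrt(2)/2)*(o + 4*sqrt(2))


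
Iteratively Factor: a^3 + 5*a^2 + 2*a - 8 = (a + 2)*(a^2 + 3*a - 4) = (a - 1)*(a + 2)*(a + 4)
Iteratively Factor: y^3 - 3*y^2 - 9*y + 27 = (y + 3)*(y^2 - 6*y + 9) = (y - 3)*(y + 3)*(y - 3)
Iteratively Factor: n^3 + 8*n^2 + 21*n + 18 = (n + 2)*(n^2 + 6*n + 9) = (n + 2)*(n + 3)*(n + 3)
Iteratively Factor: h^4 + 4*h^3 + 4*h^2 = (h + 2)*(h^3 + 2*h^2) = (h + 2)^2*(h^2) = h*(h + 2)^2*(h)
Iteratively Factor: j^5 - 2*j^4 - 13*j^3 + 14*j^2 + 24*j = (j - 4)*(j^4 + 2*j^3 - 5*j^2 - 6*j) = (j - 4)*(j + 1)*(j^3 + j^2 - 6*j) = (j - 4)*(j - 2)*(j + 1)*(j^2 + 3*j) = (j - 4)*(j - 2)*(j + 1)*(j + 3)*(j)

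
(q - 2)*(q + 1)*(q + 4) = q^3 + 3*q^2 - 6*q - 8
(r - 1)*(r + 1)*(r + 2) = r^3 + 2*r^2 - r - 2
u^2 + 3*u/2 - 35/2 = (u - 7/2)*(u + 5)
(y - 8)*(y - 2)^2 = y^3 - 12*y^2 + 36*y - 32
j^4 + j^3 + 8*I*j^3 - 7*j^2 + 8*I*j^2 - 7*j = j*(j + 1)*(j + I)*(j + 7*I)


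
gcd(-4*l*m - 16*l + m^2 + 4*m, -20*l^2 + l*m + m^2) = 4*l - m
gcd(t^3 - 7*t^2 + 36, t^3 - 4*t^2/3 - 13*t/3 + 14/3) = t + 2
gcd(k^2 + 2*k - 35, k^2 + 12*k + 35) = k + 7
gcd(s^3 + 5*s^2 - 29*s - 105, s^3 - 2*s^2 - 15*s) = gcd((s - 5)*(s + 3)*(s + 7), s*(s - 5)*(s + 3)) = s^2 - 2*s - 15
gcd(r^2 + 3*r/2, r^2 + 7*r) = r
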